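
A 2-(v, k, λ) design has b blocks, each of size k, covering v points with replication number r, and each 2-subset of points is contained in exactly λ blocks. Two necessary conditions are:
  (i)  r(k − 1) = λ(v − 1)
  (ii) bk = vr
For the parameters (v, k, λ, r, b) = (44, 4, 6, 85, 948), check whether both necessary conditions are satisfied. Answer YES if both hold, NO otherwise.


Condition (i): r(k − 1) = 85·3 = 255; λ(v − 1) = 6·43 = 258. Match? NO.
Condition (ii): bk = 948·4 = 3792; vr = 44·85 = 3740. Match? NO.
Both conditions hold? NO.

NO


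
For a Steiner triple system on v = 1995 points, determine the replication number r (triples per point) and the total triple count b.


An STS(v) is a 2-(v, 3, 1) BIBD: block size k = 3, λ = 1.
Replication: r(k − 1) = λ(v − 1) ⇒ r·2 = 1995 − 1 = 1994 ⇒ r = 997.
Block count: b = v(v − 1)/6 = 1995·1994/6 = 3978030/6 = 663005.

r = 997, b = 663005.


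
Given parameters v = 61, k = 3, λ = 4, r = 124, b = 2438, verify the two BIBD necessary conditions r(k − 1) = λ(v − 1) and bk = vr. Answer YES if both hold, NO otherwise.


Condition (i): r(k − 1) = 124·2 = 248; λ(v − 1) = 4·60 = 240. Match? NO.
Condition (ii): bk = 2438·3 = 7314; vr = 61·124 = 7564. Match? NO.
Both conditions hold? NO.

NO


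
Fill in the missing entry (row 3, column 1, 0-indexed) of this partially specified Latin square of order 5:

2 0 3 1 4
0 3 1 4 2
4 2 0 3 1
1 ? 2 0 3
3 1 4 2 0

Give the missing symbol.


Row 3 contains symbols [0, 1, 2, 3] — missing [4].
Column 1 contains symbols [0, 1, 2, 3] — missing [4].
The missing symbol must appear in both missing sets; intersection = [4].
Therefore the hidden value is 4.

Missing value = 4.


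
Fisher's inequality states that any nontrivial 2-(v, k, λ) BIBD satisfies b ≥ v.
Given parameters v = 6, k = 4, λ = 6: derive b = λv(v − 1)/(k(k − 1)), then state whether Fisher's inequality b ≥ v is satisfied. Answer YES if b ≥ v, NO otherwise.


b = λv(v − 1)/(k(k − 1)) = 6·6·5/(4·3) = 180/12 = 15.
Compare with v = 6: b ≥ v, so Fisher's inequality holds.

YES


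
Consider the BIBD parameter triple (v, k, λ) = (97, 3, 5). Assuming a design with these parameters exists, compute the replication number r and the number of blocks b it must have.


Any 2-(v, k, λ) BIBD satisfies two necessary conditions:
  (i)  Each point sits in r blocks, and counting incidences through any fixed point gives r(k − 1) = λ(v − 1), so r = λ(v − 1)/(k − 1).
  (ii) Total incidences bk = vr, so b = vr/k.
Step 1: r = λ(v − 1)/(k − 1) = 5·(97 − 1)/(3 − 1) = 5·96/2 = 480/2 = 240.
Step 2: b = vr/k = 97·240/3 = 23280/3 = 7760.
Check integrality: r = 240 ∈ Z ✓, b = 7760 ∈ Z ✓.
(These identities are necessary conditions: they determine r and b for any design with these parameters, but do not by themselves prove that one exists.)

r = 240, b = 7760.


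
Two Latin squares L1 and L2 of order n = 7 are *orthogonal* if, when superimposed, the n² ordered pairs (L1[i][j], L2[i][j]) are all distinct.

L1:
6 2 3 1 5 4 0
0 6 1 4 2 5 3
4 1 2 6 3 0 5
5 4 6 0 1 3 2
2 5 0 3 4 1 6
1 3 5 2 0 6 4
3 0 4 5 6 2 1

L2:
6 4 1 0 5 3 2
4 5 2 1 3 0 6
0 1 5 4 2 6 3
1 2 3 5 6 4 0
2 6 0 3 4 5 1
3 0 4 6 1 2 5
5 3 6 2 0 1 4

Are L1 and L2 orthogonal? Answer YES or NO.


Form the n² = 49 superimposed pairs (L1[i][j], L2[i][j]), row by row (rows and columns indexed from 0):
row 0: (6,6) (2,4) (3,1) (1,0) (5,5) (4,3) (0,2)
row 1: (0,4) (6,5) (1,2) (4,1) (2,3) (5,0) (3,6)
row 2: (4,0) (1,1) (2,5) (6,4) (3,2) (0,6) (5,3)
row 3: (5,1) (4,2) (6,3) (0,5) (1,6) (3,4) (2,0)
row 4: (2,2) (5,6) (0,0) (3,3) (4,4) (1,5) (6,1)
row 5: (1,3) (3,0) (5,4) (2,6) (0,1) (6,2) (4,5)
row 6: (3,5) (0,3) (4,6) (5,2) (6,0) (2,1) (1,4)
Orthogonality requires all 49 pairs distinct.
Check by first coordinate: for each symbol s of L1, list the L2 entries in the n cells where L1 = s; they must all differ.
  L1 = 0: L2 entries (in reading order) 2, 4, 6, 5, 0, 1, 3 — all 7 distinct ✓
  L1 = 1: L2 entries (in reading order) 0, 2, 1, 6, 5, 3, 4 — all 7 distinct ✓
  L1 = 2: L2 entries (in reading order) 4, 3, 5, 0, 2, 6, 1 — all 7 distinct ✓
  L1 = 3: L2 entries (in reading order) 1, 6, 2, 4, 3, 0, 5 — all 7 distinct ✓
  L1 = 4: L2 entries (in reading order) 3, 1, 0, 2, 4, 5, 6 — all 7 distinct ✓
  L1 = 5: L2 entries (in reading order) 5, 0, 3, 1, 6, 4, 2 — all 7 distinct ✓
  L1 = 6: L2 entries (in reading order) 6, 5, 4, 3, 1, 2, 0 — all 7 distinct ✓
Every symbol of L1 meets every symbol of L2 exactly once, so all 49 pairs are distinct (49 of 49).
Conclusion: YES.

YES


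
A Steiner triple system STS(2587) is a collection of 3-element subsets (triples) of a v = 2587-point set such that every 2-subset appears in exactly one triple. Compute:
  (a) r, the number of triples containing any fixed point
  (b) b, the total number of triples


An STS(v) is a 2-(v, 3, 1) BIBD: block size k = 3, λ = 1.
Replication: r(k − 1) = λ(v − 1) ⇒ r·2 = 2587 − 1 = 2586 ⇒ r = 1293.
Block count: bk = vr ⇒ b·3 = 2587·1293 = 3344991 ⇒ b = 1114997.
(Check via b = v(v − 1)/6 = 2587·2586/6 = 6689982/6 = 1114997.)

r = 1293, b = 1114997.


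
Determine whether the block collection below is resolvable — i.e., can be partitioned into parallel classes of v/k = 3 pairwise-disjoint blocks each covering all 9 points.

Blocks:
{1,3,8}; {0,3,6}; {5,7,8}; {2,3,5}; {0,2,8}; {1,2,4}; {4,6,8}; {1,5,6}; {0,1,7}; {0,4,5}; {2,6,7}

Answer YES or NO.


v = 9, block size k = 3, number of blocks = 11.
For resolvability, blocks must partition into parallel classes of size v/k = 3.
Total blocks must therefore be a multiple of 3: 11 = 3·3 + 2 ⇒ not divisible ✗.
Resolvable? NO.

NO


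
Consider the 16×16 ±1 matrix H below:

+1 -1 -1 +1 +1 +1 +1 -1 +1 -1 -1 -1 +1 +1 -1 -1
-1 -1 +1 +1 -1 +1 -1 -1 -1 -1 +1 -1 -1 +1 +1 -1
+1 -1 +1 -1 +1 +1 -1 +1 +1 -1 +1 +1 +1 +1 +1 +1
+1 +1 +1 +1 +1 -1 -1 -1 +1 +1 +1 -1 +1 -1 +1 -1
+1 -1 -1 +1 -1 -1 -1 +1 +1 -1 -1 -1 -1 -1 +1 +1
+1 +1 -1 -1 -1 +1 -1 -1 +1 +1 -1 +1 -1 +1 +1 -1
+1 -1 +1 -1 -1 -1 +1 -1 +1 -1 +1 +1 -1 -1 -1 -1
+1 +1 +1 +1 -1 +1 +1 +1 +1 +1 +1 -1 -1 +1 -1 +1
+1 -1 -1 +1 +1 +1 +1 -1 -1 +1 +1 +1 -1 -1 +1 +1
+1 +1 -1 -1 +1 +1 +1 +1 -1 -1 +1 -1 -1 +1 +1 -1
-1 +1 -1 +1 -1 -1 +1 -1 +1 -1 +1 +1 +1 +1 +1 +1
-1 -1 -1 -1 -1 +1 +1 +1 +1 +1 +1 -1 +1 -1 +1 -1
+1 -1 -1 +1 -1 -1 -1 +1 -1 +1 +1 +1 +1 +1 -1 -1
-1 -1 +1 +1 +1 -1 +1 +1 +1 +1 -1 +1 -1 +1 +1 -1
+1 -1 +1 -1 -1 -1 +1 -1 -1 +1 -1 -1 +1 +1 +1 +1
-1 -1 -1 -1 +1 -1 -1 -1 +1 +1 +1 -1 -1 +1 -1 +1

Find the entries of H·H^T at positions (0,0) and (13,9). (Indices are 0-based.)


Row 0 of H: [1, -1, -1, 1, 1, 1, 1, -1, 1, -1, -1, -1, 1, 1, -1, -1].
Row 9 of H: [1, 1, -1, -1, 1, 1, 1, 1, -1, -1, 1, -1, -1, 1, 1, -1].
Row 13 of H: [-1, -1, 1, 1, 1, -1, 1, 1, 1, 1, -1, 1, -1, 1, 1, -1].
(H·H^T)[0][0] = Σ_j H[0][j]·H[0][j] = (1)² + (-1)² + (-1)² + (1)² + (1)² + (1)² + (1)² + (-1)² + (1)² + (-1)² + (-1)² + (-1)² + (1)² + (1)² + (-1)² + (-1)² = 1 + 1 + 1 + 1 + 1 + 1 + 1 + 1 + 1 + 1 + 1 + 1 + 1 + 1 + 1 + 1 = 16.
(H·H^T)[13][9] = Σ_j H[13][j]·H[9][j] = (-1)·(1) + (-1)·(1) + (1)·(-1) + (1)·(-1) + (1)·(1) + (-1)·(1) + (1)·(1) + (1)·(1) + (1)·(-1) + (1)·(-1) + (-1)·(1) + (1)·(-1) + (-1)·(-1) + (1)·(1) + (1)·(1) + (-1)·(-1) = -1 + -1 + -1 + -1 + 1 + -1 + 1 + 1 + -1 + -1 + -1 + -1 + 1 + 1 + 1 + 1 = -2.
Rows 13 and 9 are not orthogonal (dot product = -2 ≠ 0), so H is not a Hadamard matrix.

(0,0) entry = 16; (13,9) entry = -2.


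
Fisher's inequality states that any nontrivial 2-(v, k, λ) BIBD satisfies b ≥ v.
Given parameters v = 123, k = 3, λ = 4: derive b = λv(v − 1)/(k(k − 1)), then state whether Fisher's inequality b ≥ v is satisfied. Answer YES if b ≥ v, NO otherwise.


r = λ(v − 1)/(k − 1) = 4·122/2 = 244.
b = vr/k = 123·244/3 = 10004.
Fisher's inequality: b ≥ v ⇔ 10004 ≥ 123? YES.

YES


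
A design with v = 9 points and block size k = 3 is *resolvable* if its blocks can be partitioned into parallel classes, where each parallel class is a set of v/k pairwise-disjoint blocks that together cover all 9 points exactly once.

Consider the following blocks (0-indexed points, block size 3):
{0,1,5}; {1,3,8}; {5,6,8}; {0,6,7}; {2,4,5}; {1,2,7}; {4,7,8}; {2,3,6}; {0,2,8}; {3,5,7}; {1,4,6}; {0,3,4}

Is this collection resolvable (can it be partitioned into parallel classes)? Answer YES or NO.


v = 9, block size k = 3, number of blocks = 12.
For resolvability, blocks must partition into parallel classes of size v/k = 3.
Total blocks must therefore be a multiple of 3: 12 = 3·4 + 0 ⇒ divisible ✓.
Greedy packing gives 4 candidate class(es). Each should be a full parallel class (size 3, covers all 9 points).
  Class 1 (3 blocks): {0,1,5}; {4,7,8}; {2,3,6}. Points covered: [0, 1, 2, 3, 4, 5, 6, 7, 8].
  Class 2 (3 blocks): {1,3,8}; {0,6,7}; {2,4,5}. Points covered: [0, 1, 2, 3, 4, 5, 6, 7, 8].
  Class 3 (3 blocks): {5,6,8}; {1,2,7}; {0,3,4}. Points covered: [0, 1, 2, 3, 4, 5, 6, 7, 8].
  Class 4 (3 blocks): {0,2,8}; {3,5,7}; {1,4,6}. Points covered: [0, 1, 2, 3, 4, 5, 6, 7, 8].
All classes full (size 3)? YES. All classes cover every point? YES.
Resolvable? YES.

YES


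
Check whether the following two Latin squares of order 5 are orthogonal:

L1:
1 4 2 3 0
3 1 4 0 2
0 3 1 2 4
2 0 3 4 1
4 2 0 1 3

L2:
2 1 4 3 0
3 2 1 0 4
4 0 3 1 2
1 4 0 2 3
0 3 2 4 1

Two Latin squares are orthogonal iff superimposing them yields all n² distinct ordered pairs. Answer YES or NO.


Form the n² = 25 superimposed pairs (L1[i][j], L2[i][j]), row by row (rows and columns indexed from 0):
row 0: (1,2) (4,1) (2,4) (3,3) (0,0)
row 1: (3,3) (1,2) (4,1) (0,0) (2,4)
row 2: (0,4) (3,0) (1,3) (2,1) (4,2)
row 3: (2,1) (0,4) (3,0) (4,2) (1,3)
row 4: (4,0) (2,3) (0,2) (1,4) (3,1)
Orthogonality requires all 25 pairs distinct.
But the pair (3,3) repeats: cell (0,3) has L1 = 3, L2 = 3, and cell (1,0) has L1 = 3, L2 = 3.
A repeated pair means some other pair never occurs (only 15 distinct pairs out of 25), so the squares are not orthogonal.
Conclusion: NO.

NO


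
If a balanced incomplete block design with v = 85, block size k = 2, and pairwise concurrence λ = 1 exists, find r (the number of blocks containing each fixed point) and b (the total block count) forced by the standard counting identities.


Any 2-(v, k, λ) BIBD satisfies two necessary conditions:
  (i)  Each point sits in r blocks, and counting incidences through any fixed point gives r(k − 1) = λ(v − 1), so r = λ(v − 1)/(k − 1).
  (ii) Total incidences bk = vr, so b = vr/k.
Step 1: r = λ(v − 1)/(k − 1) = 1·(85 − 1)/(2 − 1) = 1·84/1 = 84/1 = 84.
Step 2: b = vr/k = 85·84/2 = 7140/2 = 3570.
Check integrality: r = 84 ∈ Z ✓, b = 3570 ∈ Z ✓.
(These identities are necessary conditions: they determine r and b for any design with these parameters, but do not by themselves prove that one exists.)

r = 84, b = 3570.


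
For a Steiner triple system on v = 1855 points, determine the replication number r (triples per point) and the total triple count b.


An STS(v) is a 2-(v, 3, 1) BIBD: block size k = 3, λ = 1.
Replication: r(k − 1) = λ(v − 1) ⇒ r·2 = 1855 − 1 = 1854 ⇒ r = 927.
Block count: b = v(v − 1)/6 = 1855·1854/6 = 3439170/6 = 573195.
(Check via bk = vr: 573195·3 = 1719585 = 1855·927 = 1719585 ✓.)

r = 927, b = 573195.


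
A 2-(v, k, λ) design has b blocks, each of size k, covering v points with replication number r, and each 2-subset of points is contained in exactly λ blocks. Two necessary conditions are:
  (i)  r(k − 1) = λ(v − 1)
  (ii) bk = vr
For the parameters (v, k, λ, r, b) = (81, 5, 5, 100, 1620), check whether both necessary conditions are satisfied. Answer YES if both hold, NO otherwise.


Condition (i): r(k − 1) = 100·4 = 400; λ(v − 1) = 5·80 = 400. Match? YES.
Condition (ii): bk = 1620·5 = 8100; vr = 81·100 = 8100. Match? YES.
Both conditions hold? YES.

YES


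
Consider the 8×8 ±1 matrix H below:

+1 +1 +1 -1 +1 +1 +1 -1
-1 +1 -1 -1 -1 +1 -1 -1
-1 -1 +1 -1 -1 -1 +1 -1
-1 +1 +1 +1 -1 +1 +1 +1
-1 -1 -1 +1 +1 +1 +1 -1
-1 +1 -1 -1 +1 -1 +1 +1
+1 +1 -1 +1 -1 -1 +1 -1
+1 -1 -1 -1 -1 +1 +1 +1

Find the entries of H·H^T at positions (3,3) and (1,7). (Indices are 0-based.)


Row 1 of H: [-1, 1, -1, -1, -1, 1, -1, -1].
Row 3 of H: [-1, 1, 1, 1, -1, 1, 1, 1].
Row 7 of H: [1, -1, -1, -1, -1, 1, 1, 1].
(H·H^T)[3][3] = Σ_j H[3][j]·H[3][j] = (-1)² + (1)² + (1)² + (1)² + (-1)² + (1)² + (1)² + (1)² = 1 + 1 + 1 + 1 + 1 + 1 + 1 + 1 = 8.
(H·H^T)[1][7] = Σ_j H[1][j]·H[7][j] = (-1)·(1) + (1)·(-1) + (-1)·(-1) + (-1)·(-1) + (-1)·(-1) + (1)·(1) + (-1)·(1) + (-1)·(1) = -1 + -1 + 1 + 1 + 1 + 1 + -1 + -1 = 0.
So rows 1 and 7 are orthogonal; the diagonal entry equals n = 8.

(3,3) entry = 8; (1,7) entry = 0.


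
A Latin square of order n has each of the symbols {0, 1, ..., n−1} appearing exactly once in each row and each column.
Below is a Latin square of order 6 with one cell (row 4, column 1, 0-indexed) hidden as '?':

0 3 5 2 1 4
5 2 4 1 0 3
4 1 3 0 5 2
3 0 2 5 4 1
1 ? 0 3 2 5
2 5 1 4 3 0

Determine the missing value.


Row 4 contains symbols [0, 1, 2, 3, 5] — missing [4].
Column 1 contains symbols [0, 1, 2, 3, 5] — missing [4].
The missing symbol must appear in both missing sets; intersection = [4].
Therefore the hidden value is 4.

Missing value = 4.


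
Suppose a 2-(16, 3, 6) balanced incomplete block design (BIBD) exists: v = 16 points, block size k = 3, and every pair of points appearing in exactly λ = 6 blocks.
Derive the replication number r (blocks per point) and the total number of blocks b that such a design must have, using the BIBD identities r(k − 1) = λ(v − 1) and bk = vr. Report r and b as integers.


Any 2-(v, k, λ) BIBD satisfies two necessary conditions:
  (i)  Each point sits in r blocks, and counting incidences through any fixed point gives r(k − 1) = λ(v − 1), so r = λ(v − 1)/(k − 1).
  (ii) Total incidences bk = vr, so b = vr/k.
Step 1: r = λ(v − 1)/(k − 1) = 6·(16 − 1)/(3 − 1) = 6·15/2 = 90/2 = 45.
Step 2: b = vr/k = 16·45/3 = 720/3 = 240.
Check integrality: r = 45 ∈ Z ✓, b = 240 ∈ Z ✓.
(These identities are necessary conditions: they determine r and b for any design with these parameters, but do not by themselves prove that one exists.)

r = 45, b = 240.


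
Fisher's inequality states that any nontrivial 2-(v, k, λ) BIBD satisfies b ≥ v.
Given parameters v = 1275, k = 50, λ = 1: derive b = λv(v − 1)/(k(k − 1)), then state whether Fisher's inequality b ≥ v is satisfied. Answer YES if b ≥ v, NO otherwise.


b = λv(v − 1)/(k(k − 1)) = 1·1275·1274/(50·49) = 1624350/2450 = 663.
Compare with v = 1275: b < v, so Fisher's inequality fails.

NO


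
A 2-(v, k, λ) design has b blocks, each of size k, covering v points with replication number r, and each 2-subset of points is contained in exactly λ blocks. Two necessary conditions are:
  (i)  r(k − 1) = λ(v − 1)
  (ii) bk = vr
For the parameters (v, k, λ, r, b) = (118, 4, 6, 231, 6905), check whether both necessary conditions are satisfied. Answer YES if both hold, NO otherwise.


Condition (i): r(k − 1) = 231·3 = 693; λ(v − 1) = 6·117 = 702. Match? NO.
Condition (ii): bk = 6905·4 = 27620; vr = 118·231 = 27258. Match? NO.
Both conditions hold? NO.

NO


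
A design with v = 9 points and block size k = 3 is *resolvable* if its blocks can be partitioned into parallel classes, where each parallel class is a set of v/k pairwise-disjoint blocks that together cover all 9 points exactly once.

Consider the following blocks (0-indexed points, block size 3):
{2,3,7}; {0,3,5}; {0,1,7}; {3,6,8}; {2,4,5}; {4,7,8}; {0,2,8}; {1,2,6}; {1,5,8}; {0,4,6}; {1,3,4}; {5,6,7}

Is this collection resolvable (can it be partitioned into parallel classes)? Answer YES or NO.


v = 9, block size k = 3, number of blocks = 12.
For resolvability, blocks must partition into parallel classes of size v/k = 3.
Total blocks must therefore be a multiple of 3: 12 = 3·4 + 0 ⇒ divisible ✓.
Greedy packing gives 4 candidate class(es). Each should be a full parallel class (size 3, covers all 9 points).
  Class 1 (3 blocks): {2,3,7}; {1,5,8}; {0,4,6}. Points covered: [0, 1, 2, 3, 4, 5, 6, 7, 8].
  Class 2 (3 blocks): {0,3,5}; {4,7,8}; {1,2,6}. Points covered: [0, 1, 2, 3, 4, 5, 6, 7, 8].
  Class 3 (3 blocks): {0,1,7}; {3,6,8}; {2,4,5}. Points covered: [0, 1, 2, 3, 4, 5, 6, 7, 8].
  Class 4 (3 blocks): {0,2,8}; {1,3,4}; {5,6,7}. Points covered: [0, 1, 2, 3, 4, 5, 6, 7, 8].
All classes full (size 3)? YES. All classes cover every point? YES.
Resolvable? YES.

YES


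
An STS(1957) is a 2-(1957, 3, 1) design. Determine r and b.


An STS(v) is a 2-(v, 3, 1) BIBD: block size k = 3, λ = 1.
Replication: r(k − 1) = λ(v − 1) ⇒ r·2 = 1957 − 1 = 1956 ⇒ r = 978.
Block count: b = v(v − 1)/6 = 1957·1956/6 = 3827892/6 = 637982.

r = 978, b = 637982.


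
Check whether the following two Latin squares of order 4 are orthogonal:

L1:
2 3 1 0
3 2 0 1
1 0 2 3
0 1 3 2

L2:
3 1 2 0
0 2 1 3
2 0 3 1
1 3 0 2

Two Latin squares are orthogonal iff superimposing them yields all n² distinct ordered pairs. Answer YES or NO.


Form the n² = 16 superimposed pairs (L1[i][j], L2[i][j]), row by row (rows and columns indexed from 0):
row 0: (2,3) (3,1) (1,2) (0,0)
row 1: (3,0) (2,2) (0,1) (1,3)
row 2: (1,2) (0,0) (2,3) (3,1)
row 3: (0,1) (1,3) (3,0) (2,2)
Orthogonality requires all 16 pairs distinct.
But the pair (1,2) repeats: cell (0,2) has L1 = 1, L2 = 2, and cell (2,0) has L1 = 1, L2 = 2.
A repeated pair means some other pair never occurs (only 8 distinct pairs out of 16), so the squares are not orthogonal.
Conclusion: NO.

NO


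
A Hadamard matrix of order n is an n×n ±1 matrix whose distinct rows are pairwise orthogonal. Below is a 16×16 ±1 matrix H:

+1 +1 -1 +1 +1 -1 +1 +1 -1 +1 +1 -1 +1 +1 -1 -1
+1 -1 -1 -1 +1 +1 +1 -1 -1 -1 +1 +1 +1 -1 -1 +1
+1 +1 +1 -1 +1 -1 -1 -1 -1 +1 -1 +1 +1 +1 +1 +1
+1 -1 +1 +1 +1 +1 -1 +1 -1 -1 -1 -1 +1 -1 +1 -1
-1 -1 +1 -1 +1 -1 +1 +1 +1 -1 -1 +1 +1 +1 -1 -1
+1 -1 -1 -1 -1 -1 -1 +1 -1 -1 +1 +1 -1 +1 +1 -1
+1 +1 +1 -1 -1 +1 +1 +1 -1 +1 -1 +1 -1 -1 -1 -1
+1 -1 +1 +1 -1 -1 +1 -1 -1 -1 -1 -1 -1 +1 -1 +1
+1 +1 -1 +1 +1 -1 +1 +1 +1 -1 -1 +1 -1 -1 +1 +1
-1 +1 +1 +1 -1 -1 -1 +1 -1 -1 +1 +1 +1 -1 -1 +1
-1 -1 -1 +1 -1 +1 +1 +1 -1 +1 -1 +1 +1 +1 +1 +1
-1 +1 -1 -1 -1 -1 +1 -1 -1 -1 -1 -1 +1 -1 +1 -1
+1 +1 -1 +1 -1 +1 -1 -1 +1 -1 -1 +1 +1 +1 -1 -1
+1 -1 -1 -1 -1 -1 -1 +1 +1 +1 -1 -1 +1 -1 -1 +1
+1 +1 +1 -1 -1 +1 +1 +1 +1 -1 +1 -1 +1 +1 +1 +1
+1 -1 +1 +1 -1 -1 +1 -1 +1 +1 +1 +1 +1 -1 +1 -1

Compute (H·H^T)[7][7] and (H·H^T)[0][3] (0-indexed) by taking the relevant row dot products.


Row 0 of H: [1, 1, -1, 1, 1, -1, 1, 1, -1, 1, 1, -1, 1, 1, -1, -1].
Row 3 of H: [1, -1, 1, 1, 1, 1, -1, 1, -1, -1, -1, -1, 1, -1, 1, -1].
Row 7 of H: [1, -1, 1, 1, -1, -1, 1, -1, -1, -1, -1, -1, -1, 1, -1, 1].
(H·H^T)[7][7] = Σ_j H[7][j]·H[7][j] = (1)² + (-1)² + (1)² + (1)² + (-1)² + (-1)² + (1)² + (-1)² + (-1)² + (-1)² + (-1)² + (-1)² + (-1)² + (1)² + (-1)² + (1)² = 1 + 1 + 1 + 1 + 1 + 1 + 1 + 1 + 1 + 1 + 1 + 1 + 1 + 1 + 1 + 1 = 16.
(H·H^T)[0][3] = Σ_j H[0][j]·H[3][j] = (1)·(1) + (1)·(-1) + (-1)·(1) + (1)·(1) + (1)·(1) + (-1)·(1) + (1)·(-1) + (1)·(1) + (-1)·(-1) + (1)·(-1) + (1)·(-1) + (-1)·(-1) + (1)·(1) + (1)·(-1) + (-1)·(1) + (-1)·(-1) = 1 + -1 + -1 + 1 + 1 + -1 + -1 + 1 + 1 + -1 + -1 + 1 + 1 + -1 + -1 + 1 = 0.
So rows 0 and 3 are orthogonal; the diagonal entry equals n = 16.

(7,7) entry = 16; (0,3) entry = 0.


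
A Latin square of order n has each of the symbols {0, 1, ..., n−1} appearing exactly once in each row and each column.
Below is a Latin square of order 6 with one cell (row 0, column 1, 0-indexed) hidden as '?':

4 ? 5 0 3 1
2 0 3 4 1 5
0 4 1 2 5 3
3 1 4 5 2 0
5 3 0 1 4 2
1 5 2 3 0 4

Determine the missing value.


Row 0 contains symbols [0, 1, 3, 4, 5] — missing [2].
Column 1 contains symbols [0, 1, 3, 4, 5] — missing [2].
The missing symbol must appear in both missing sets; intersection = [2].
Therefore the hidden value is 2.

Missing value = 2.


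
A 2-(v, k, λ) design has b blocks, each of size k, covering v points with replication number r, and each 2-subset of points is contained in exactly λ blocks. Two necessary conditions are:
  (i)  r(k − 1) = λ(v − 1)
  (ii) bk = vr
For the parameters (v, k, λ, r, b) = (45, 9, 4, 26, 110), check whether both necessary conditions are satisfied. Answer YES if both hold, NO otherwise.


Condition (i): r(k − 1) = 26·8 = 208; λ(v − 1) = 4·44 = 176. Match? NO.
Condition (ii): bk = 110·9 = 990; vr = 45·26 = 1170. Match? NO.
Both conditions hold? NO.

NO


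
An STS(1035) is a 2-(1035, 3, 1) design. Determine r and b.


An STS(v) is a 2-(v, 3, 1) BIBD: block size k = 3, λ = 1.
Replication: r(k − 1) = λ(v − 1) ⇒ r·2 = 1035 − 1 = 1034 ⇒ r = 517.
Block count: bk = vr ⇒ b·3 = 1035·517 = 535095 ⇒ b = 178365.

r = 517, b = 178365.


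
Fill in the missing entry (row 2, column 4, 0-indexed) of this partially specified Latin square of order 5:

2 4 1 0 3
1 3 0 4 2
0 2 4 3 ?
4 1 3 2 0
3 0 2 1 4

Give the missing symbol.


Row 2 contains symbols [0, 2, 3, 4] — missing [1].
Column 4 contains symbols [0, 2, 3, 4] — missing [1].
The missing symbol must appear in both missing sets; intersection = [1].
Therefore the hidden value is 1.

Missing value = 1.


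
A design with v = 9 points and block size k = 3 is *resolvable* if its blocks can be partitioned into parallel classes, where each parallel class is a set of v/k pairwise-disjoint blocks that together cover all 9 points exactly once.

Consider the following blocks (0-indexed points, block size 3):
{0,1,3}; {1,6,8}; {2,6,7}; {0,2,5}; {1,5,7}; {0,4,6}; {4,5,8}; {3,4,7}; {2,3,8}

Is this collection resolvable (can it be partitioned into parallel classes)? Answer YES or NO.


v = 9, block size k = 3, number of blocks = 9.
For resolvability, blocks must partition into parallel classes of size v/k = 3.
Total blocks must therefore be a multiple of 3: 9 = 3·3 + 0 ⇒ divisible ✓.
Greedy packing gives 3 candidate class(es). Each should be a full parallel class (size 3, covers all 9 points).
  Class 1 (3 blocks): {0,1,3}; {2,6,7}; {4,5,8}. Points covered: [0, 1, 2, 3, 4, 5, 6, 7, 8].
  Class 2 (3 blocks): {1,6,8}; {0,2,5}; {3,4,7}. Points covered: [0, 1, 2, 3, 4, 5, 6, 7, 8].
  Class 3 (3 blocks): {1,5,7}; {0,4,6}; {2,3,8}. Points covered: [0, 1, 2, 3, 4, 5, 6, 7, 8].
All classes full (size 3)? YES. All classes cover every point? YES.
Resolvable? YES.

YES


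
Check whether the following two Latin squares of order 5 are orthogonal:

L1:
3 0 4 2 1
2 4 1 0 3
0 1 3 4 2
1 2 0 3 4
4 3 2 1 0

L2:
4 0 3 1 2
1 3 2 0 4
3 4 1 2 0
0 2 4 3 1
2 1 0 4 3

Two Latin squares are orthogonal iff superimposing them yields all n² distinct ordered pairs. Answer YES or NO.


Form the n² = 25 superimposed pairs (L1[i][j], L2[i][j]), row by row (rows and columns indexed from 0):
row 0: (3,4) (0,0) (4,3) (2,1) (1,2)
row 1: (2,1) (4,3) (1,2) (0,0) (3,4)
row 2: (0,3) (1,4) (3,1) (4,2) (2,0)
row 3: (1,0) (2,2) (0,4) (3,3) (4,1)
row 4: (4,2) (3,1) (2,0) (1,4) (0,3)
Orthogonality requires all 25 pairs distinct.
But the pair (2,1) repeats: cell (0,3) has L1 = 2, L2 = 1, and cell (1,0) has L1 = 2, L2 = 1.
A repeated pair means some other pair never occurs (only 15 distinct pairs out of 25), so the squares are not orthogonal.
Conclusion: NO.

NO


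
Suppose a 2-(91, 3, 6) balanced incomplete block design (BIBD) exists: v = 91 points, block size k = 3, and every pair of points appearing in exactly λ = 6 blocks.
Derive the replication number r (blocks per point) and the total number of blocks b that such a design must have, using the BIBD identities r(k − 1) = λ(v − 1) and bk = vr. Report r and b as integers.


Any 2-(v, k, λ) BIBD satisfies two necessary conditions:
  (i)  Each point sits in r blocks, and counting incidences through any fixed point gives r(k − 1) = λ(v − 1), so r = λ(v − 1)/(k − 1).
  (ii) Total incidences bk = vr, so b = vr/k.
Step 1: r = λ(v − 1)/(k − 1) = 6·(91 − 1)/(3 − 1) = 6·90/2 = 540/2 = 270.
Step 2: b = vr/k = 91·270/3 = 24570/3 = 8190.
Check integrality: r = 270 ∈ Z ✓, b = 8190 ∈ Z ✓.
(These identities are necessary conditions: they determine r and b for any design with these parameters, but do not by themselves prove that one exists.)

r = 270, b = 8190.


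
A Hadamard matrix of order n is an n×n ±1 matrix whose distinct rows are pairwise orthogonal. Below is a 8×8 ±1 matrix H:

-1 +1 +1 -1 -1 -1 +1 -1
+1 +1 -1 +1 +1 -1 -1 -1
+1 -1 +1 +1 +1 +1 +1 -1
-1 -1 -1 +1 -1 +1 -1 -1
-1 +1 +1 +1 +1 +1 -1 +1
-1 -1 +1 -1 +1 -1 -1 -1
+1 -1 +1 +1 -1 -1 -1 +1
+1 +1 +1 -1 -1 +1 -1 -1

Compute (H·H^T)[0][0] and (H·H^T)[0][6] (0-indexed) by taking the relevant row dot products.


Row 0 of H: [-1, 1, 1, -1, -1, -1, 1, -1].
Row 6 of H: [1, -1, 1, 1, -1, -1, -1, 1].
(H·H^T)[0][0] = Σ_j H[0][j]·H[0][j] = (-1)² + (1)² + (1)² + (-1)² + (-1)² + (-1)² + (1)² + (-1)² = 1 + 1 + 1 + 1 + 1 + 1 + 1 + 1 = 8.
(H·H^T)[0][6] = Σ_j H[0][j]·H[6][j] = (-1)·(1) + (1)·(-1) + (1)·(1) + (-1)·(1) + (-1)·(-1) + (-1)·(-1) + (1)·(-1) + (-1)·(1) = -1 + -1 + 1 + -1 + 1 + 1 + -1 + -1 = -2.
Rows 0 and 6 are not orthogonal (dot product = -2 ≠ 0), so H is not a Hadamard matrix.

(0,0) entry = 8; (0,6) entry = -2.


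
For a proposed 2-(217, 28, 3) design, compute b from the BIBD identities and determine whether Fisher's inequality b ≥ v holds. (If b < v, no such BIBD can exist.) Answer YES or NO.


b = λv(v − 1)/(k(k − 1)) = 3·217·216/(28·27) = 140616/756 = 186.
Compare with v = 217: b < v, so Fisher's inequality fails.

NO


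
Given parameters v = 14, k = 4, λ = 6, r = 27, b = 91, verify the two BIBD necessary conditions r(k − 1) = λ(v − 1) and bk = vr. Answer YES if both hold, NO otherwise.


Condition (i): r(k − 1) = 27·3 = 81; λ(v − 1) = 6·13 = 78. Match? NO.
Condition (ii): bk = 91·4 = 364; vr = 14·27 = 378. Match? NO.
Both conditions hold? NO.

NO


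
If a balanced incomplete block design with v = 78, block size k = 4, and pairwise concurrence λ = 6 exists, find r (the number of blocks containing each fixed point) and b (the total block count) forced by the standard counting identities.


Any 2-(v, k, λ) BIBD satisfies two necessary conditions:
  (i)  Each point sits in r blocks, and counting incidences through any fixed point gives r(k − 1) = λ(v − 1), so r = λ(v − 1)/(k − 1).
  (ii) Total incidences bk = vr, so b = vr/k.
Step 1: r = λ(v − 1)/(k − 1) = 6·(78 − 1)/(4 − 1) = 6·77/3 = 462/3 = 154.
Step 2: b = vr/k = 78·154/4 = 12012/4 = 3003.
Check integrality: r = 154 ∈ Z ✓, b = 3003 ∈ Z ✓.
(These identities are necessary conditions: they determine r and b for any design with these parameters, but do not by themselves prove that one exists.)

r = 154, b = 3003.


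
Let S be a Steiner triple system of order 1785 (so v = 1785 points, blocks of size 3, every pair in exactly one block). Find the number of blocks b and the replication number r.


An STS(v) is a 2-(v, 3, 1) BIBD: block size k = 3, λ = 1.
Replication: r(k − 1) = λ(v − 1) ⇒ r·2 = 1785 − 1 = 1784 ⇒ r = 892.
Block count: bk = vr ⇒ b·3 = 1785·892 = 1592220 ⇒ b = 530740.
(Check via b = v(v − 1)/6 = 1785·1784/6 = 3184440/6 = 530740.)

r = 892, b = 530740.


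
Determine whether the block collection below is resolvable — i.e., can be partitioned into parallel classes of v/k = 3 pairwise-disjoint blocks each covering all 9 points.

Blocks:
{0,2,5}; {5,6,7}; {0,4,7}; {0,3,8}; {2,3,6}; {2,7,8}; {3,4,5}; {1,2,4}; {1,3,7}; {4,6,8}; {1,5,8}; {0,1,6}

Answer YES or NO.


v = 9, block size k = 3, number of blocks = 12.
For resolvability, blocks must partition into parallel classes of size v/k = 3.
Total blocks must therefore be a multiple of 3: 12 = 3·4 + 0 ⇒ divisible ✓.
Greedy packing gives 4 candidate class(es). Each should be a full parallel class (size 3, covers all 9 points).
  Class 1 (3 blocks): {0,2,5}; {1,3,7}; {4,6,8}. Points covered: [0, 1, 2, 3, 4, 5, 6, 7, 8].
  Class 2 (3 blocks): {5,6,7}; {0,3,8}; {1,2,4}. Points covered: [0, 1, 2, 3, 4, 5, 6, 7, 8].
  Class 3 (3 blocks): {0,4,7}; {2,3,6}; {1,5,8}. Points covered: [0, 1, 2, 3, 4, 5, 6, 7, 8].
  Class 4 (3 blocks): {2,7,8}; {3,4,5}; {0,1,6}. Points covered: [0, 1, 2, 3, 4, 5, 6, 7, 8].
All classes full (size 3)? YES. All classes cover every point? YES.
Resolvable? YES.

YES


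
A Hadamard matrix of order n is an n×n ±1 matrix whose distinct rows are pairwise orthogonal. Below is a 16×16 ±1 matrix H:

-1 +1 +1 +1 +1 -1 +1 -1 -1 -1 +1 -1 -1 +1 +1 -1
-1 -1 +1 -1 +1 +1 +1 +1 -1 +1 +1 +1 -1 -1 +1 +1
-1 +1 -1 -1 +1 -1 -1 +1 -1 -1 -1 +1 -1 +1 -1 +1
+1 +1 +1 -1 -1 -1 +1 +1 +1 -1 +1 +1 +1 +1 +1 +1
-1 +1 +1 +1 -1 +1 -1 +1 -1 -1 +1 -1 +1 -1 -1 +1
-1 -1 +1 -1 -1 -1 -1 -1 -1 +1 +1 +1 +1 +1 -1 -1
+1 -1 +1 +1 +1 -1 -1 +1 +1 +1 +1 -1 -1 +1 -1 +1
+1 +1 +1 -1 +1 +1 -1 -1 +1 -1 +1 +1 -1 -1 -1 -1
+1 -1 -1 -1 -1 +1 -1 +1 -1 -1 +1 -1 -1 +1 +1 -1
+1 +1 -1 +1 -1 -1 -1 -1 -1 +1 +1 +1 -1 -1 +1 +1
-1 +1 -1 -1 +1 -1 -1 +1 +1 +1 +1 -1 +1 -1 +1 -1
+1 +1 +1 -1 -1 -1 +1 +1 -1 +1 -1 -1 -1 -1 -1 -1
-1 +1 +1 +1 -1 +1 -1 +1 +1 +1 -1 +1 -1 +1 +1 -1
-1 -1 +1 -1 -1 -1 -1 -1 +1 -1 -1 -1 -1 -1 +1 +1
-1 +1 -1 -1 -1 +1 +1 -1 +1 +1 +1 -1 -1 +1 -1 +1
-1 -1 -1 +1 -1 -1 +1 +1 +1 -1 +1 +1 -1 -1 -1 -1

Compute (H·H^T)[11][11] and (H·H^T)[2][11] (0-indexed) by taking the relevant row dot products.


Row 2 of H: [-1, 1, -1, -1, 1, -1, -1, 1, -1, -1, -1, 1, -1, 1, -1, 1].
Row 11 of H: [1, 1, 1, -1, -1, -1, 1, 1, -1, 1, -1, -1, -1, -1, -1, -1].
(H·H^T)[11][11] = Σ_j H[11][j]·H[11][j] = (1)² + (1)² + (1)² + (-1)² + (-1)² + (-1)² + (1)² + (1)² + (-1)² + (1)² + (-1)² + (-1)² + (-1)² + (-1)² + (-1)² + (-1)² = 1 + 1 + 1 + 1 + 1 + 1 + 1 + 1 + 1 + 1 + 1 + 1 + 1 + 1 + 1 + 1 = 16.
(H·H^T)[2][11] = Σ_j H[2][j]·H[11][j] = (-1)·(1) + (1)·(1) + (-1)·(1) + (-1)·(-1) + (1)·(-1) + (-1)·(-1) + (-1)·(1) + (1)·(1) + (-1)·(-1) + (-1)·(1) + (-1)·(-1) + (1)·(-1) + (-1)·(-1) + (1)·(-1) + (-1)·(-1) + (1)·(-1) = -1 + 1 + -1 + 1 + -1 + 1 + -1 + 1 + 1 + -1 + 1 + -1 + 1 + -1 + 1 + -1 = 0.
So rows 2 and 11 are orthogonal; the diagonal entry equals n = 16.

(11,11) entry = 16; (2,11) entry = 0.


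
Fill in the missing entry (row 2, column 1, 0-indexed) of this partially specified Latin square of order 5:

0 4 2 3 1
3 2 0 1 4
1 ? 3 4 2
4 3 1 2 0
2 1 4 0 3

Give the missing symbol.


Row 2 contains symbols [1, 2, 3, 4] — missing [0].
Column 1 contains symbols [1, 2, 3, 4] — missing [0].
The missing symbol must appear in both missing sets; intersection = [0].
Therefore the hidden value is 0.

Missing value = 0.


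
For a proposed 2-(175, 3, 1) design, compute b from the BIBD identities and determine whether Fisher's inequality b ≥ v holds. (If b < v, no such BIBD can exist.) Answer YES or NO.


r = λ(v − 1)/(k − 1) = 1·174/2 = 87.
b = vr/k = 175·87/3 = 5075.
Fisher's inequality: b ≥ v ⇔ 5075 ≥ 175? YES.

YES


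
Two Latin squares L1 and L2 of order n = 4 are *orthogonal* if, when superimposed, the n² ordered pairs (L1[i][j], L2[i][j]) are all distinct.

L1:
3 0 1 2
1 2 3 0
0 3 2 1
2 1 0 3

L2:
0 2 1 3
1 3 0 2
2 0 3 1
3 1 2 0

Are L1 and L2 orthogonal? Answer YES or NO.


Form the n² = 16 superimposed pairs (L1[i][j], L2[i][j]), row by row (rows and columns indexed from 0):
row 0: (3,0) (0,2) (1,1) (2,3)
row 1: (1,1) (2,3) (3,0) (0,2)
row 2: (0,2) (3,0) (2,3) (1,1)
row 3: (2,3) (1,1) (0,2) (3,0)
Orthogonality requires all 16 pairs distinct.
But the pair (1,1) repeats: cell (0,2) has L1 = 1, L2 = 1, and cell (1,0) has L1 = 1, L2 = 1.
A repeated pair means some other pair never occurs (only 4 distinct pairs out of 16), so the squares are not orthogonal.
Conclusion: NO.

NO


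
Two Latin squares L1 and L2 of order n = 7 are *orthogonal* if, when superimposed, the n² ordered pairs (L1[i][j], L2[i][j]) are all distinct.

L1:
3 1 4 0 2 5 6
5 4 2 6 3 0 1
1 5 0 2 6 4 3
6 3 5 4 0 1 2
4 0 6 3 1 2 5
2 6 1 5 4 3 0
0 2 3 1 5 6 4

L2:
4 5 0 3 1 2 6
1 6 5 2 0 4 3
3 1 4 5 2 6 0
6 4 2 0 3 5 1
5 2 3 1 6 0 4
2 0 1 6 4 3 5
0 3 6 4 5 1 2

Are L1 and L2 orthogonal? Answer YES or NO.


Form the n² = 49 superimposed pairs (L1[i][j], L2[i][j]), row by row (rows and columns indexed from 0):
row 0: (3,4) (1,5) (4,0) (0,3) (2,1) (5,2) (6,6)
row 1: (5,1) (4,6) (2,5) (6,2) (3,0) (0,4) (1,3)
row 2: (1,3) (5,1) (0,4) (2,5) (6,2) (4,6) (3,0)
row 3: (6,6) (3,4) (5,2) (4,0) (0,3) (1,5) (2,1)
row 4: (4,5) (0,2) (6,3) (3,1) (1,6) (2,0) (5,4)
row 5: (2,2) (6,0) (1,1) (5,6) (4,4) (3,3) (0,5)
row 6: (0,0) (2,3) (3,6) (1,4) (5,5) (6,1) (4,2)
Orthogonality requires all 49 pairs distinct.
But the pair (1,3) repeats: cell (1,6) has L1 = 1, L2 = 3, and cell (2,0) has L1 = 1, L2 = 3.
A repeated pair means some other pair never occurs (only 35 distinct pairs out of 49), so the squares are not orthogonal.
Conclusion: NO.

NO


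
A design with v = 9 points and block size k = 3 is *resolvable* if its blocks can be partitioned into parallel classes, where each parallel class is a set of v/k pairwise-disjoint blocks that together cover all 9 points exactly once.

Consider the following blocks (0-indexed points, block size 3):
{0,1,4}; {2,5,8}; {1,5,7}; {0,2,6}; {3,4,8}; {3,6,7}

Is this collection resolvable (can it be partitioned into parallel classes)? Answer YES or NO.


v = 9, block size k = 3, number of blocks = 6.
For resolvability, blocks must partition into parallel classes of size v/k = 3.
Total blocks must therefore be a multiple of 3: 6 = 3·2 + 0 ⇒ divisible ✓.
Greedy packing gives 2 candidate class(es). Each should be a full parallel class (size 3, covers all 9 points).
  Class 1 (3 blocks): {0,1,4}; {2,5,8}; {3,6,7}. Points covered: [0, 1, 2, 3, 4, 5, 6, 7, 8].
  Class 2 (3 blocks): {1,5,7}; {0,2,6}; {3,4,8}. Points covered: [0, 1, 2, 3, 4, 5, 6, 7, 8].
All classes full (size 3)? YES. All classes cover every point? YES.
Resolvable? YES.

YES


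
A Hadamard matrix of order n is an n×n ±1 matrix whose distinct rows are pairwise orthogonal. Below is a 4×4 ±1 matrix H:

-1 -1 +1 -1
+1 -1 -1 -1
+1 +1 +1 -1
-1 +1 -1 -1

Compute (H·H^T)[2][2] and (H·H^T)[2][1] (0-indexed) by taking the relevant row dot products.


Row 1 of H: [1, -1, -1, -1].
Row 2 of H: [1, 1, 1, -1].
(H·H^T)[2][2] = Σ_j H[2][j]·H[2][j] = (1)² + (1)² + (1)² + (-1)² = 1 + 1 + 1 + 1 = 4.
(H·H^T)[2][1] = Σ_j H[2][j]·H[1][j] = (1)·(1) + (1)·(-1) + (1)·(-1) + (-1)·(-1) = 1 + -1 + -1 + 1 = 0.
So rows 2 and 1 are orthogonal; the diagonal entry equals n = 4.

(2,2) entry = 4; (2,1) entry = 0.


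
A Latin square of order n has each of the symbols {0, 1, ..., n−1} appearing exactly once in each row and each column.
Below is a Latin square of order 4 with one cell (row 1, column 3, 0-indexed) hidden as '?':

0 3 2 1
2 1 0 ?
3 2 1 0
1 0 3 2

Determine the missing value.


Row 1 contains symbols [0, 1, 2] — missing [3].
Column 3 contains symbols [0, 1, 2] — missing [3].
The missing symbol must appear in both missing sets; intersection = [3].
Therefore the hidden value is 3.

Missing value = 3.


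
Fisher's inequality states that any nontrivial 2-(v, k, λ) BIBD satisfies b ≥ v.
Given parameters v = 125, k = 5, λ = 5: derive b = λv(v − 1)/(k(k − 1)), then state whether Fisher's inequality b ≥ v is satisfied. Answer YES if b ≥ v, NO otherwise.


b = λv(v − 1)/(k(k − 1)) = 5·125·124/(5·4) = 77500/20 = 3875.
Compare with v = 125: b ≥ v, so Fisher's inequality holds.

YES


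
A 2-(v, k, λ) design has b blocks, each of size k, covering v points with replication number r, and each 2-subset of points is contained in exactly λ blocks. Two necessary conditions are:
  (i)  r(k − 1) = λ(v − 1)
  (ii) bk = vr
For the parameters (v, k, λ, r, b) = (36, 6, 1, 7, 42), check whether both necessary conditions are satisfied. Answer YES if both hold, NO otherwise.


Condition (i): r(k − 1) = 7·5 = 35; λ(v − 1) = 1·35 = 35. Match? YES.
Condition (ii): bk = 42·6 = 252; vr = 36·7 = 252. Match? YES.
Both conditions hold? YES.

YES


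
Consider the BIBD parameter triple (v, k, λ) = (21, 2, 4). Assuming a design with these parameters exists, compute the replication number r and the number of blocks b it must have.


Any 2-(v, k, λ) BIBD satisfies two necessary conditions:
  (i)  Each point sits in r blocks, and counting incidences through any fixed point gives r(k − 1) = λ(v − 1), so r = λ(v − 1)/(k − 1).
  (ii) Total incidences bk = vr, so b = vr/k.
Step 1: r = λ(v − 1)/(k − 1) = 4·(21 − 1)/(2 − 1) = 4·20/1 = 80/1 = 80.
Step 2: b = vr/k = 21·80/2 = 1680/2 = 840.
Check integrality: r = 80 ∈ Z ✓, b = 840 ∈ Z ✓.
(These identities are necessary conditions: they determine r and b for any design with these parameters, but do not by themselves prove that one exists.)

r = 80, b = 840.


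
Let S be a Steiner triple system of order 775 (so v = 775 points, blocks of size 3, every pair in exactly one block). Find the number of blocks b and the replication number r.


An STS(v) is a 2-(v, 3, 1) BIBD: block size k = 3, λ = 1.
Replication: r(k − 1) = λ(v − 1) ⇒ r·2 = 775 − 1 = 774 ⇒ r = 387.
Block count: bk = vr ⇒ b·3 = 775·387 = 299925 ⇒ b = 99975.

r = 387, b = 99975.


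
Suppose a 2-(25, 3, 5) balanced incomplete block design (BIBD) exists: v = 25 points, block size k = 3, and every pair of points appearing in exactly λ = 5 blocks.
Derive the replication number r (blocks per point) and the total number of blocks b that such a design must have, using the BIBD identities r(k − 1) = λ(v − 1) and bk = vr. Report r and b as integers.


Any 2-(v, k, λ) BIBD satisfies two necessary conditions:
  (i)  Each point sits in r blocks, and counting incidences through any fixed point gives r(k − 1) = λ(v − 1), so r = λ(v − 1)/(k − 1).
  (ii) Total incidences bk = vr, so b = vr/k.
Step 1: r = λ(v − 1)/(k − 1) = 5·(25 − 1)/(3 − 1) = 5·24/2 = 120/2 = 60.
Step 2: b = vr/k = 25·60/3 = 1500/3 = 500.
Check integrality: r = 60 ∈ Z ✓, b = 500 ∈ Z ✓.
(These identities are necessary conditions: they determine r and b for any design with these parameters, but do not by themselves prove that one exists.)

r = 60, b = 500.


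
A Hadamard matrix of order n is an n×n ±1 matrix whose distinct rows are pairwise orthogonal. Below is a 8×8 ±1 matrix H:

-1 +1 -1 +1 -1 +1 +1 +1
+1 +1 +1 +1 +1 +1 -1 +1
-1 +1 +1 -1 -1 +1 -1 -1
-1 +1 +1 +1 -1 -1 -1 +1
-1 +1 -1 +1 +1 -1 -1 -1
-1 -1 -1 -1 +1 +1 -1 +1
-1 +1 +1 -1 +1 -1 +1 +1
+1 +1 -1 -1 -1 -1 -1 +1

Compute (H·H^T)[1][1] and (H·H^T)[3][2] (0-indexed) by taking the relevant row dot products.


Row 1 of H: [1, 1, 1, 1, 1, 1, -1, 1].
Row 2 of H: [-1, 1, 1, -1, -1, 1, -1, -1].
Row 3 of H: [-1, 1, 1, 1, -1, -1, -1, 1].
(H·H^T)[1][1] = Σ_j H[1][j]·H[1][j] = (1)² + (1)² + (1)² + (1)² + (1)² + (1)² + (-1)² + (1)² = 1 + 1 + 1 + 1 + 1 + 1 + 1 + 1 = 8.
(H·H^T)[3][2] = Σ_j H[3][j]·H[2][j] = (-1)·(-1) + (1)·(1) + (1)·(1) + (1)·(-1) + (-1)·(-1) + (-1)·(1) + (-1)·(-1) + (1)·(-1) = 1 + 1 + 1 + -1 + 1 + -1 + 1 + -1 = 2.
Rows 3 and 2 are not orthogonal (dot product = 2 ≠ 0), so H is not a Hadamard matrix.

(1,1) entry = 8; (3,2) entry = 2.


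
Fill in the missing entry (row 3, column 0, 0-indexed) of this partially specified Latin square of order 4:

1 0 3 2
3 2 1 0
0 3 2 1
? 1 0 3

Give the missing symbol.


Row 3 contains symbols [0, 1, 3] — missing [2].
Column 0 contains symbols [0, 1, 3] — missing [2].
The missing symbol must appear in both missing sets; intersection = [2].
Therefore the hidden value is 2.

Missing value = 2.


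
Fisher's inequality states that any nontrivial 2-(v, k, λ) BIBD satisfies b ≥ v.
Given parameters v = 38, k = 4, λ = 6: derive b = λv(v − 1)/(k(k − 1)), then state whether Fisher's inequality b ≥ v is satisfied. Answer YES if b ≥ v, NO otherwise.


b = λv(v − 1)/(k(k − 1)) = 6·38·37/(4·3) = 8436/12 = 703.
Compare with v = 38: b ≥ v, so Fisher's inequality holds.

YES


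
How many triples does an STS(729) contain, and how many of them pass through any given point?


An STS(v) is a 2-(v, 3, 1) BIBD: block size k = 3, λ = 1.
Replication: r(k − 1) = λ(v − 1) ⇒ r·2 = 729 − 1 = 728 ⇒ r = 364.
Block count: bk = vr ⇒ b·3 = 729·364 = 265356 ⇒ b = 88452.

r = 364, b = 88452.
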